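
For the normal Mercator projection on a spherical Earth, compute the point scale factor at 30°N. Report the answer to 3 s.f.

1.15

The Mercator projection is conformal; its linear scale factor is the same in every direction and equals sec φ = 1/cos φ.
k = 1/cos 30° = 1/0.8660 = 1.155.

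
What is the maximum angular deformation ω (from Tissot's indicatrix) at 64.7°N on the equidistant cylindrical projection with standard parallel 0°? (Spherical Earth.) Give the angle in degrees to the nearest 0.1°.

47.3°

For the equirectangular projection with φ₀ = 0 (plate carrée), h = 1 along meridians and k = sec φ along parallels.
At 64.7°: h = 1.000, k = 2.340; principal scales a = 2.340, b = 1.000.
sin(ω/2) = (a − b)/(a + b) = 1.340/3.340 = 0.4012, so ω = 2 arcsin(0.4012) ≈ 47.3°.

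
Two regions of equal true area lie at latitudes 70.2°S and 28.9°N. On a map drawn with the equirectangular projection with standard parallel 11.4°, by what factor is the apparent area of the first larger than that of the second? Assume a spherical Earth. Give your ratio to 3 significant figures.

The equidistant cylindrical projection with φ₀ = 11.4° has h = 1 (meridians true) and k = cos φ₀ / cos φ along parallels.
Areal scale at 70.2°: h·k = 1.000 × 2.894 = 2.894.
Areal scale at 28.9°: h·k = 1.000 × 1.120 = 1.120.
Ratio = 2.894/1.120 ≈ 2.58.

2.58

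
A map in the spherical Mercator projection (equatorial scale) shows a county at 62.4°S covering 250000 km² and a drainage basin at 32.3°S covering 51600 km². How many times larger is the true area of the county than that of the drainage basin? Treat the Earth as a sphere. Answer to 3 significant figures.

1.46

Mercator's areal exaggeration is sec²φ; hence true area = (apparent area) · cos²φ.
True area of county: 250000 × cos²(62.4°) = 250000 × 0.2146 = 53660 km².
True area of drainage basin: 51600 × cos²(32.3°) = 51600 × 0.7145 = 36870 km².
Ratio = 53660 / 36870 ≈ 1.46.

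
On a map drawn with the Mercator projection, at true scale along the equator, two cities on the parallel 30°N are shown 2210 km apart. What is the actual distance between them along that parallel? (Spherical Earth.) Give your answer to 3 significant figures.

For Mercator, h = k = sec φ (a conformal cylindrical projection has a single point scale, 1/cos φ).
Along the parallel at 30°, map distances are exaggerated by k = sec 30° = 1.155.
True distance = 2210 / 1.155 = 2210 × cos 30° ≈ 1910 km.

1910 km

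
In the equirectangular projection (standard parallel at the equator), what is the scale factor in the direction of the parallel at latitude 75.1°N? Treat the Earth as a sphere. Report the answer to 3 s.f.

Plate carrée maps x = Rλ, y = Rφ. The meridian scale is h = 1 and the parallel scale is k = 1/cos φ = sec φ.
k = 1/cos 75.1° = 1/0.2571 = 3.889.

3.89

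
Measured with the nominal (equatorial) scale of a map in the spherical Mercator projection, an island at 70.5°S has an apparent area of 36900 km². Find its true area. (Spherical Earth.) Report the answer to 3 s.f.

For Mercator, h = k = sec φ (a conformal cylindrical projection has a single point scale, 1/cos φ).
Areal scale = k² = sec²φ = 1/cos²(70.5°) = 1/0.3338² = 8.974.
True area = apparent / (areal scale) = 36900 / 8.974 ≈ 4110 km².

4110 km²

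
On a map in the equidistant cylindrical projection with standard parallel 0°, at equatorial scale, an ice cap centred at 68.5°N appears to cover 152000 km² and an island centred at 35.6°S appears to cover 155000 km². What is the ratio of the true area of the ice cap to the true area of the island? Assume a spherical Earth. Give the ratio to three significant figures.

0.442

Plate carrée has h = 1 and k = sec φ, giving areal scale sec φ; true area = (apparent area) · cos φ.
True area of ice cap: 152000 × cos(68.5°) = 152000 × 0.3665 = 55710 km².
True area of island: 155000 × cos(35.6°) = 155000 × 0.8131 = 126000 km².
Ratio = 55710 / 126000 ≈ 0.442.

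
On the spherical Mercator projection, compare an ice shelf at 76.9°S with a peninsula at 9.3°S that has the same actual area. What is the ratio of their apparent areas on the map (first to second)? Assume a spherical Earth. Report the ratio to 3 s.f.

Mercator areal scale is sec²φ.
At 76.9°: sec²(76.9°) = 1/0.2267² = 19.47.
At 9.3°: sec²(9.3°) = 1/0.9869² = 1.027.
Ratio = 19.47/1.027 = cos²(9.3°)/cos²(76.9°) ≈ 19.0.

19.0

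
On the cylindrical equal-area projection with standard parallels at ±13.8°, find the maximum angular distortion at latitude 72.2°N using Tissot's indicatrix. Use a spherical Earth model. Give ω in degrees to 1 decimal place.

Cylindrical equal-area (φ₀ = 13.8°): h = cos φ / cos 13.8° along meridians, k = cos 13.8° / cos φ along parallels; h·k = 1.
At 72.2°: h = 0.3148, k = 3.177; principal scales a = 3.177, b = 0.3148.
sin(ω/2) = (a − b)/(a + b) = 2.862/3.492 = 0.8197, so ω = 2 arcsin(0.8197) ≈ 110.1°.

110.1°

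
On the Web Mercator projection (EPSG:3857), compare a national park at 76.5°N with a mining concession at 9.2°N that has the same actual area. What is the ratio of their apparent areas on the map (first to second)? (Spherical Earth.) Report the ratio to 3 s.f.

17.9

On Mercator, area is exaggerated by sec²φ = 1/cos²φ.
At 76.5°: sec²(76.5°) = 1/0.2334² = 18.35.
At 9.2°: sec²(9.2°) = 1/0.9871² = 1.026.
Ratio = 18.35/1.026 = cos²(9.2°)/cos²(76.5°) ≈ 17.9.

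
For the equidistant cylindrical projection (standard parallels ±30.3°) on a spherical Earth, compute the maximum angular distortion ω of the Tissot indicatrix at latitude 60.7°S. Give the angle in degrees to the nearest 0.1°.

With standard parallel φ₀ = 30.3°, the equirectangular projection gives x = Rλ cos φ₀, y = Rφ, so h = 1 and k = cos 30.3° / cos φ.
At 60.7°: h = 1.000, k = 1.764; principal scales a = 1.764, b = 1.000.
sin(ω/2) = (a − b)/(a + b) = 0.7643/2.764 = 0.2765, so ω = 2 arcsin(0.2765) ≈ 32.1°.

32.1°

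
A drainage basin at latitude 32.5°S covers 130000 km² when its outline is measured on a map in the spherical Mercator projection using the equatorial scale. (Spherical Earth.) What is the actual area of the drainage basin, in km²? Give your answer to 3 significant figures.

Mercator is conformal, so the point scale is isotropic: h = k = sec φ = 1/cos φ.
Areal scale = k² = sec²φ = 1/cos²(32.5°) = 1/0.8434² = 1.406.
True area = apparent / (areal scale) = 130000 / 1.406 ≈ 92500 km².

92500 km²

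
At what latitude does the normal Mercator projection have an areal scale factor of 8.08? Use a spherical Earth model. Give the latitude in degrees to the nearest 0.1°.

Mercator areal scale is sec²φ.
sec²φ = 8.08  ⇒  cos²φ = 0.1238  ⇒  cos φ = 0.3518.
φ = arccos(0.3518) ≈ 69.4°.

69.4°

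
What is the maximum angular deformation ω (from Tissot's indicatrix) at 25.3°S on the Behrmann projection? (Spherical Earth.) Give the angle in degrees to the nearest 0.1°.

Behrmann is a cylindrical equal-area projection with standard parallels at ±30°. Cylindrical equal-area (φ₀ = 30°): h = cos φ / cos 30° along meridians, k = cos 30° / cos φ along parallels; h·k = 1.
At 25.3°: h = 1.044, k = 0.9579; principal scales a = 1.044, b = 0.9579.
sin(ω/2) = (a − b)/(a + b) = 0.08604/2.002 = 0.04298, so ω = 2 arcsin(0.04298) ≈ 4.9°.

4.9°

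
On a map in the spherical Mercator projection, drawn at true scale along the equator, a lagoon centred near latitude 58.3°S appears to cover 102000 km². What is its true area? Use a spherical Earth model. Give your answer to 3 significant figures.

28200 km²

For Mercator, h = k = sec φ (a conformal cylindrical projection has a single point scale, 1/cos φ).
Areal scale = k² = sec²φ = 1/cos²(58.3°) = 1/0.5255² = 3.622.
True area = apparent / (areal scale) = 102000 / 3.622 ≈ 28200 km².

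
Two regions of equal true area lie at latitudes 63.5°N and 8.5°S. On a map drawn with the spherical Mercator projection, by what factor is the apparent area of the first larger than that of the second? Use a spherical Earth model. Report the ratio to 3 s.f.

On Mercator, area is exaggerated by sec²φ = 1/cos²φ.
At 63.5°: sec²(63.5°) = 1/0.4462² = 5.023.
At 8.5°: sec²(8.5°) = 1/0.9890² = 1.022.
Ratio = 5.023/1.022 = cos²(8.5°)/cos²(63.5°) ≈ 4.91.

4.91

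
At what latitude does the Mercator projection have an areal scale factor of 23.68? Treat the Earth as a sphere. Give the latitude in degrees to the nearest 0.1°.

78.1°

Mercator areal scale is sec²φ.
sec²φ = 23.68  ⇒  cos²φ = 0.04223  ⇒  cos φ = 0.2055.
φ = arccos(0.2055) ≈ 78.1°.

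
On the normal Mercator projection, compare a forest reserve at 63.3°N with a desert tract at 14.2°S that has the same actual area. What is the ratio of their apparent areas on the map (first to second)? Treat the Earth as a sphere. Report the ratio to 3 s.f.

4.66

On Mercator, area is exaggerated by sec²φ = 1/cos²φ.
At 63.3°: sec²(63.3°) = 1/0.4493² = 4.953.
At 14.2°: sec²(14.2°) = 1/0.9694² = 1.064.
Ratio = 4.953/1.064 = cos²(14.2°)/cos²(63.3°) ≈ 4.66.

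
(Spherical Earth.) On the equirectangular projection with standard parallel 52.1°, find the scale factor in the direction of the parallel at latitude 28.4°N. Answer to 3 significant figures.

0.698

In the equirectangular projection with standard parallel φ₀ = 52.1° (x = Rλ cos φ₀, y = Rφ), meridians are true-scale (h = 1) and the parallel scale is k = cos φ₀ / cos φ.
k = cos 52.1° / cos 28.4° = 0.6143/0.8796 = 0.6983.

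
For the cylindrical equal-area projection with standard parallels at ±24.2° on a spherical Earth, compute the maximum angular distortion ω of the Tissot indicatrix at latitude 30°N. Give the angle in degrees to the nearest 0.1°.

For cylindrical equal-area with standard parallel φ₀, h = cos φ / cos φ₀ and k = cos φ₀ / cos φ, so h·k = 1.
At 30°: h = 0.9495, k = 1.053; principal scales a = 1.053, b = 0.9495.
sin(ω/2) = (a − b)/(a + b) = 0.1038/2.003 = 0.05181, so ω = 2 arcsin(0.05181) ≈ 5.9°.

5.9°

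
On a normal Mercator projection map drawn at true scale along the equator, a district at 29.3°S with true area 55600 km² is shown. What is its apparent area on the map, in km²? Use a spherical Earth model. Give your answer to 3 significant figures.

For Mercator, h = k = sec φ (a conformal cylindrical projection has a single point scale, 1/cos φ).
Areal scale = k² = sec²φ = 1/cos²(29.3°) = 1/0.8721² = 1.315.
Apparent area = 55600 × 1.315 ≈ 73100 km².

73100 km²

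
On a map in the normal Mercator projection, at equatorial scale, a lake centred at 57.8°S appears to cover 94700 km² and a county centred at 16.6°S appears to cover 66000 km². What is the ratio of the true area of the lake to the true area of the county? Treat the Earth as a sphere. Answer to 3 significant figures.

0.444

Since Mercator area scale is 1/cos²φ, the true area equals the apparent area multiplied by cos²φ.
True area of lake: 94700 × cos²(57.8°) = 94700 × 0.2840 = 26890 km².
True area of county: 66000 × cos²(16.6°) = 66000 × 0.9184 = 60610 km².
Ratio = 26890 / 60610 ≈ 0.444.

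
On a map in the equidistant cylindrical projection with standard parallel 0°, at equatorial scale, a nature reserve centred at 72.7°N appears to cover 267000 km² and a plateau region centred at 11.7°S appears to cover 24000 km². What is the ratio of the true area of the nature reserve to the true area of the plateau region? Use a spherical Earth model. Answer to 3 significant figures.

3.38

Plate carrée has h = 1 and k = sec φ, giving areal scale sec φ; true area = (apparent area) · cos φ.
True area of nature reserve: 267000 × cos(72.7°) = 267000 × 0.2974 = 79400 km².
True area of plateau region: 24000 × cos(11.7°) = 24000 × 0.9792 = 23500 km².
Ratio = 79400 / 23500 ≈ 3.38.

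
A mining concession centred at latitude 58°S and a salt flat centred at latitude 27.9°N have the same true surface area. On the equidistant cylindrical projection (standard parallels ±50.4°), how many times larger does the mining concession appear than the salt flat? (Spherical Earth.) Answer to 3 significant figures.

In the equirectangular projection with standard parallel φ₀ = 50.4° (x = Rλ cos φ₀, y = Rφ), meridians are true-scale (h = 1) and the parallel scale is k = cos φ₀ / cos φ.
Areal scale at 58°: h·k = 1.000 × 1.203 = 1.203.
Areal scale at 27.9°: h·k = 1.000 × 0.7213 = 0.7213.
Ratio = 1.203/0.7213 ≈ 1.67.

1.67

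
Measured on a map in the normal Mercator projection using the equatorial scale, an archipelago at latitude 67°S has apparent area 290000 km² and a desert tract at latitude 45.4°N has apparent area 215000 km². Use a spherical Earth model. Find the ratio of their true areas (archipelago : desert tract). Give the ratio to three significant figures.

0.418

Since Mercator area scale is 1/cos²φ, the true area equals the apparent area multiplied by cos²φ.
True area of archipelago: 290000 × cos²(67°) = 290000 × 0.1527 = 44270 km².
True area of desert tract: 215000 × cos²(45.4°) = 215000 × 0.4930 = 106000 km².
Ratio = 44270 / 106000 ≈ 0.418.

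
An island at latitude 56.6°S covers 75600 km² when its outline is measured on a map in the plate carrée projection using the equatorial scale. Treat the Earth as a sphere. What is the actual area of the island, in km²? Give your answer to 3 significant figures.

41600 km²

In the plate carrée (x = Rλ, y = Rφ), meridians are true-scale (h = 1) and parallels are stretched by k = sec φ.
Areal scale = h·k = 1 × sec φ; at 56.6°, h = 1.000, k = 1.817, so h·k = 1.817.
True area = apparent / (areal scale) = 75600 / 1.817 ≈ 41600 km².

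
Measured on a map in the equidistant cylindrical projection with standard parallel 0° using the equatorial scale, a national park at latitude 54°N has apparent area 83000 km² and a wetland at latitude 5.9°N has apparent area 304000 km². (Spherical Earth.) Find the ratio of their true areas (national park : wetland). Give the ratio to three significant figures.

0.161

Plate carrée has h = 1 and k = sec φ, giving areal scale sec φ; true area = (apparent area) · cos φ.
True area of national park: 83000 × cos(54°) = 83000 × 0.5878 = 48790 km².
True area of wetland: 304000 × cos(5.9°) = 304000 × 0.9947 = 302400 km².
Ratio = 48790 / 302400 ≈ 0.161.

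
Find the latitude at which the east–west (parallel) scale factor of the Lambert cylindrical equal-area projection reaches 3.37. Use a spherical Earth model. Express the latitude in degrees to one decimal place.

The Lambert cylindrical equal-area projection is the cylindrical equal-area projection with its standard parallel at the equator (φ₀ = 0). A cylindrical equal-area projection with standard parallel φ₀ has meridian scale h = cos φ / cos φ₀ and parallel scale k = cos φ₀ / cos φ (so areas are preserved, h·k = 1).
k = cos φ₀ / cos φ = 3.37  ⇒  cos φ = cos 0° / 3.37 = 0.2967.
φ = arccos(0.2967) ≈ 72.7°.

72.7°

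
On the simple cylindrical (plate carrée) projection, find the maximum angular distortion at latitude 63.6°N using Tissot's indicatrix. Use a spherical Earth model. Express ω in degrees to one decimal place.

45.2°

Plate carrée maps x = Rλ, y = Rφ. The meridian scale is h = 1 and the parallel scale is k = 1/cos φ = sec φ.
At 63.6°: h = 1.000, k = 2.249; principal scales a = 2.249, b = 1.000.
sin(ω/2) = (a − b)/(a + b) = 1.249/3.249 = 0.3844, so ω = 2 arcsin(0.3844) ≈ 45.2°.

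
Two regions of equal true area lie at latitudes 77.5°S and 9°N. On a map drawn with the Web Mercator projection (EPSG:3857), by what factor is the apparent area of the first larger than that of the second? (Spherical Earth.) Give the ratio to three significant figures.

On Mercator, area is exaggerated by sec²φ = 1/cos²φ.
At 77.5°: sec²(77.5°) = 1/0.2164² = 21.35.
At 9°: sec²(9°) = 1/0.9877² = 1.025.
Ratio = 21.35/1.025 = cos²(9°)/cos²(77.5°) ≈ 20.8.

20.8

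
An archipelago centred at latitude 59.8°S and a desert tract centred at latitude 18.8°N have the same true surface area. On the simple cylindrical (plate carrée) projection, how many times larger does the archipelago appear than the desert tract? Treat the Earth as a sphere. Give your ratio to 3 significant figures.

1.88

Plate carrée maps x = Rλ, y = Rφ. The meridian scale is h = 1 and the parallel scale is k = 1/cos φ = sec φ.
Areal scale at 59.8°: h·k = 1.000 × 1.988 = 1.988.
Areal scale at 18.8°: h·k = 1.000 × 1.056 = 1.056.
Ratio = 1.988/1.056 ≈ 1.88.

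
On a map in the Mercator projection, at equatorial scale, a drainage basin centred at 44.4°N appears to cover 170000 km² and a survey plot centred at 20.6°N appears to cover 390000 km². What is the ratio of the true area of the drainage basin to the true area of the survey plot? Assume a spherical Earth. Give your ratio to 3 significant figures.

0.254

Since Mercator area scale is 1/cos²φ, the true area equals the apparent area multiplied by cos²φ.
True area of drainage basin: 170000 × cos²(44.4°) = 170000 × 0.5105 = 86780 km².
True area of survey plot: 390000 × cos²(20.6°) = 390000 × 0.8762 = 341700 km².
Ratio = 86780 / 341700 ≈ 0.254.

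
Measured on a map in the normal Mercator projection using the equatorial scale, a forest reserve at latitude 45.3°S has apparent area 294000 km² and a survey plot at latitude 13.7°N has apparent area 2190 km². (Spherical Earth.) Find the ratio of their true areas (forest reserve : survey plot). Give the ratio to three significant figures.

70.4

On Mercator the areal scale is sec²φ, so true area = apparent × cos²φ.
True area of forest reserve: 294000 × cos²(45.3°) = 294000 × 0.4948 = 145500 km².
True area of survey plot: 2190 × cos²(13.7°) = 2190 × 0.9439 = 2067 km².
Ratio = 145500 / 2067 ≈ 70.4.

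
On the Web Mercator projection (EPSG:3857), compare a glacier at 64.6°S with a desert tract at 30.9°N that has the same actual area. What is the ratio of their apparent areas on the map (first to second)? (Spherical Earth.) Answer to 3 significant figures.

4.00

Mercator is conformal with k = sec φ, so areal scale = k² = sec²φ.
At 64.6°: sec²(64.6°) = 1/0.4289² = 5.435.
At 30.9°: sec²(30.9°) = 1/0.8581² = 1.358.
Ratio = 5.435/1.358 = cos²(30.9°)/cos²(64.6°) ≈ 4.00.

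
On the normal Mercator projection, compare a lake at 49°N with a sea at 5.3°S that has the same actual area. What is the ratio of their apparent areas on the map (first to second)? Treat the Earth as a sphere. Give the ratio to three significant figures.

On Mercator, area is exaggerated by sec²φ = 1/cos²φ.
At 49°: sec²(49°) = 1/0.6561² = 2.323.
At 5.3°: sec²(5.3°) = 1/0.9957² = 1.009.
Ratio = 2.323/1.009 = cos²(5.3°)/cos²(49°) ≈ 2.30.

2.30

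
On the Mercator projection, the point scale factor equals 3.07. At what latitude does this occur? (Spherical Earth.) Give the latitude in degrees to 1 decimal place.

71.0°

Mercator scale is k = sec φ = 1/cos φ.
1/cos φ = 3.07  ⇒  cos φ = 0.3257  ⇒  φ = arccos(0.3257) ≈ 71.0°.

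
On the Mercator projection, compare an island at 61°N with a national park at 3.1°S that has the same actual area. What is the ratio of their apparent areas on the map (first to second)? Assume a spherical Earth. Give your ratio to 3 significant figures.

4.24

On Mercator, area is exaggerated by sec²φ = 1/cos²φ.
At 61°: sec²(61°) = 1/0.4848² = 4.255.
At 3.1°: sec²(3.1°) = 1/0.9985² = 1.003.
Ratio = 4.255/1.003 = cos²(3.1°)/cos²(61°) ≈ 4.24.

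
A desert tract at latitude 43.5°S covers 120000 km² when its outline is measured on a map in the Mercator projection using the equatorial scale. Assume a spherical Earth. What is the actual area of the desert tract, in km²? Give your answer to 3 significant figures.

63100 km²

Mercator is conformal, so the point scale is isotropic: h = k = sec φ = 1/cos φ.
Areal scale = k² = sec²φ = 1/cos²(43.5°) = 1/0.7254² = 1.901.
True area = apparent / (areal scale) = 120000 / 1.901 ≈ 63100 km².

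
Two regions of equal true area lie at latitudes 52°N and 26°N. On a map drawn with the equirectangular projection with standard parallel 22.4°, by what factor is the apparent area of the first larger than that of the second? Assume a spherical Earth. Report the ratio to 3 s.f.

The equidistant cylindrical projection with φ₀ = 22.4° has h = 1 (meridians true) and k = cos φ₀ / cos φ along parallels.
Areal scale at 52°: h·k = 1.000 × 1.502 = 1.502.
Areal scale at 26°: h·k = 1.000 × 1.029 = 1.029.
Ratio = 1.502/1.029 ≈ 1.46.

1.46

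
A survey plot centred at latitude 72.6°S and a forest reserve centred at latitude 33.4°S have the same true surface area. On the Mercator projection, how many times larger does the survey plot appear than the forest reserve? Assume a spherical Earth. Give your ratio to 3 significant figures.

Mercator is conformal with k = sec φ, so areal scale = k² = sec²φ.
At 72.6°: sec²(72.6°) = 1/0.2990² = 11.18.
At 33.4°: sec²(33.4°) = 1/0.8348² = 1.435.
Ratio = 11.18/1.435 = cos²(33.4°)/cos²(72.6°) ≈ 7.79.

7.79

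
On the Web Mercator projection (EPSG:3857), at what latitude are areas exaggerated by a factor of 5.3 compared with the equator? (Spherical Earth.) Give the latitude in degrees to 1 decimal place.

64.3°

Mercator areal scale is sec²φ.
sec²φ = 5.3  ⇒  cos²φ = 0.1887  ⇒  cos φ = 0.4344.
φ = arccos(0.4344) ≈ 64.3°.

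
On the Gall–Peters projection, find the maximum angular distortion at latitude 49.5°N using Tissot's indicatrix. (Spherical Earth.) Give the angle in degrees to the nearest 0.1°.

The Gall–Peters projection is cylindrical equal-area with φ₀ = 45°. Cylindrical equal-area (φ₀ = 45°): h = cos φ / cos 45° along meridians, k = cos 45° / cos φ along parallels; h·k = 1.
At 49.5°: h = 0.9185, k = 1.089; principal scales a = 1.089, b = 0.9185.
sin(ω/2) = (a − b)/(a + b) = 0.1703/2.007 = 0.08485, so ω = 2 arcsin(0.08485) ≈ 9.7°.

9.7°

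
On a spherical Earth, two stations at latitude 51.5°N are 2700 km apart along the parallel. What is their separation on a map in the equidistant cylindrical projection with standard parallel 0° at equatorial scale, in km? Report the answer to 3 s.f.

4340 km

In the plate carrée (x = Rλ, y = Rφ), meridians are true-scale (h = 1) and parallels are stretched by k = sec φ.
Along the parallel, k = sec 51.5° = 1/0.6225 = 1.606.
Map distance = 2700 × 1.606 ≈ 4340 km.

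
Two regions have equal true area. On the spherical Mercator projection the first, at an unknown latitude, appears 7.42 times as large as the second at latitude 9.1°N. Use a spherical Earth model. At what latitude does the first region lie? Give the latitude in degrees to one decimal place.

68.7°

For equal true areas on Mercator, apparent areas scale as sec²φ, so the ratio is cos²φ₂ / cos²φ₁.
cos²φ₂ / cos²φ₁ = 7.42  ⇒  cos φ₁ = cos 9.1° / √7.42 = 0.9874/2.724 = 0.3625.
φ₁ = arccos(0.3625) ≈ 68.7°.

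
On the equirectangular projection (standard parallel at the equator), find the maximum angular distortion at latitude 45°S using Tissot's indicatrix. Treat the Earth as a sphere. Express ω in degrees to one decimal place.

19.8°

In the plate carrée (x = Rλ, y = Rφ), meridians are true-scale (h = 1) and parallels are stretched by k = sec φ.
At 45°: h = 1.000, k = 1.414; principal scales a = 1.414, b = 1.000.
sin(ω/2) = (a − b)/(a + b) = 0.4142/2.414 = 0.1716, so ω = 2 arcsin(0.1716) ≈ 19.8°.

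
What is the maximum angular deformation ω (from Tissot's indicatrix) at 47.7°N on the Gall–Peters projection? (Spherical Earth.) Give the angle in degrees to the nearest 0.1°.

5.7°

The Gall–Peters projection is cylindrical equal-area with φ₀ = 45°. Cylindrical equal-area (φ₀ = 45°): h = cos φ / cos 45° along meridians, k = cos 45° / cos φ along parallels; h·k = 1.
At 47.7°: h = 0.9518, k = 1.051; principal scales a = 1.051, b = 0.9518.
sin(ω/2) = (a − b)/(a + b) = 0.09888/2.002 = 0.04938, so ω = 2 arcsin(0.04938) ≈ 5.7°.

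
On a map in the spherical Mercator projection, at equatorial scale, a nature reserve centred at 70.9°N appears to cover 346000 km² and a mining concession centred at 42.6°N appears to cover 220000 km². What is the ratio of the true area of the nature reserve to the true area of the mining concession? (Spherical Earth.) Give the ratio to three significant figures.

Mercator's areal exaggeration is sec²φ; hence true area = (apparent area) · cos²φ.
True area of nature reserve: 346000 × cos²(70.9°) = 346000 × 0.1071 = 37050 km².
True area of mining concession: 220000 × cos²(42.6°) = 220000 × 0.5418 = 119200 km².
Ratio = 37050 / 119200 ≈ 0.311.

0.311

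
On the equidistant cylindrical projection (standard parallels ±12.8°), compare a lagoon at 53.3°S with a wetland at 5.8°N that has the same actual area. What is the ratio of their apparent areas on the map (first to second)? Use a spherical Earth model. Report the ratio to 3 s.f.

1.66

The equidistant cylindrical projection with φ₀ = 12.8° has h = 1 (meridians true) and k = cos φ₀ / cos φ along parallels.
Areal scale at 53.3°: h·k = 1.000 × 1.632 = 1.632.
Areal scale at 5.8°: h·k = 1.000 × 0.9802 = 0.9802.
Ratio = 1.632/0.9802 ≈ 1.66.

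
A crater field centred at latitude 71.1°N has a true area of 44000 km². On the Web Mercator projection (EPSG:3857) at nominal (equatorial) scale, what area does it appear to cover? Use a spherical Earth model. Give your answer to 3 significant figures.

For Mercator, h = k = sec φ (a conformal cylindrical projection has a single point scale, 1/cos φ).
Areal scale = k² = sec²φ = 1/cos²(71.1°) = 1/0.3239² = 9.531.
Apparent area = 44000 × 9.531 ≈ 419000 km².

419000 km²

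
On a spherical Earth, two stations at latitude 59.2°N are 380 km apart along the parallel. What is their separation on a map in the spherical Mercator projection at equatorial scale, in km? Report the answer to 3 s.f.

742 km

Mercator is conformal, so the point scale is isotropic: h = k = sec φ = 1/cos φ.
Along the parallel, k = sec 59.2° = 1/0.5120 = 1.953.
Map distance = 380 × 1.953 ≈ 742 km.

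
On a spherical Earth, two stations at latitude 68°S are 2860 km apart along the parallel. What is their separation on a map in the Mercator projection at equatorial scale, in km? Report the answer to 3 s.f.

7630 km

Mercator is conformal, so the point scale is isotropic: h = k = sec φ = 1/cos φ.
Along the parallel, k = sec 68° = 1/0.3746 = 2.669.
Map distance = 2860 × 2.669 ≈ 7630 km.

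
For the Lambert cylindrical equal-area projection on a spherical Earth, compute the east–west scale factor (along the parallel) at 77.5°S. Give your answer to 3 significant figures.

4.62

The Lambert cylindrical equal-area projection is the cylindrical equal-area projection with its standard parallel at the equator (φ₀ = 0). For cylindrical equal-area with standard parallel φ₀, h = cos φ / cos φ₀ and k = cos φ₀ / cos φ, so h·k = 1.
k = cos 0° / cos 77.5° = 1.000/0.2164 = 4.620.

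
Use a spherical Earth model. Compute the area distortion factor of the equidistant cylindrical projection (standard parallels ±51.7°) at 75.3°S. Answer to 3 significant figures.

2.44

With standard parallel φ₀ = 51.7°, the equirectangular projection gives x = Rλ cos φ₀, y = Rφ, so h = 1 and k = cos 51.7° / cos φ.
Areal scale = h·k = 1 × cos φ₀ / cos φ; at 75.3°, h = 1.000, k = 2.442, so h·k = 2.442.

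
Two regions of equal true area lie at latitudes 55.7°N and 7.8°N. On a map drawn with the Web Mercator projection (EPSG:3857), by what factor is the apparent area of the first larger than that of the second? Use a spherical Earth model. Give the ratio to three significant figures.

3.09

Mercator areal scale is sec²φ.
At 55.7°: sec²(55.7°) = 1/0.5635² = 3.149.
At 7.8°: sec²(7.8°) = 1/0.9907² = 1.019.
Ratio = 3.149/1.019 = cos²(7.8°)/cos²(55.7°) ≈ 3.09.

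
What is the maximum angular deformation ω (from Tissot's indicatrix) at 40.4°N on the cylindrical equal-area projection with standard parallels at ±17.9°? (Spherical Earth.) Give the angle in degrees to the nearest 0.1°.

25.3°

A cylindrical equal-area projection with standard parallel φ₀ has meridian scale h = cos φ / cos φ₀ and parallel scale k = cos φ₀ / cos φ (so areas are preserved, h·k = 1).
At 40.4°: h = 0.8003, k = 1.250; principal scales a = 1.250, b = 0.8003.
sin(ω/2) = (a − b)/(a + b) = 0.4493/2.050 = 0.2192, so ω = 2 arcsin(0.2192) ≈ 25.3°.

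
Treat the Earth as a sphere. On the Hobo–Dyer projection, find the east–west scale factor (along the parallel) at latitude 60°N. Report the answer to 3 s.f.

The Hobo–Dyer projection is cylindrical equal-area with φ₀ = 37.5°. A cylindrical equal-area projection with standard parallel φ₀ has meridian scale h = cos φ / cos φ₀ and parallel scale k = cos φ₀ / cos φ (so areas are preserved, h·k = 1).
k = cos 37.5° / cos 60° = 0.7934/0.5000 = 1.587.

1.59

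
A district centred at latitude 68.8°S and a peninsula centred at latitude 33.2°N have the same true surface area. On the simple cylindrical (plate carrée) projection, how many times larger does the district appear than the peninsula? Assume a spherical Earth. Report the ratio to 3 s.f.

2.31

For the equirectangular projection with φ₀ = 0 (plate carrée), h = 1 along meridians and k = sec φ along parallels.
Areal scale at 68.8°: h·k = 1.000 × 2.765 = 2.765.
Areal scale at 33.2°: h·k = 1.000 × 1.195 = 1.195.
Ratio = 2.765/1.195 ≈ 2.31.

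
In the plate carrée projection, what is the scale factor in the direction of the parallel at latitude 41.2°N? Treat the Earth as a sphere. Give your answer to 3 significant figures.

1.33

Plate carrée maps x = Rλ, y = Rφ. The meridian scale is h = 1 and the parallel scale is k = 1/cos φ = sec φ.
k = 1/cos 41.2° = 1/0.7524 = 1.329.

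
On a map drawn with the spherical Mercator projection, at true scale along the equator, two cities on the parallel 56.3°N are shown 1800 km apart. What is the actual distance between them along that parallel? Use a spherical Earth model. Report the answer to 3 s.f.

999 km

The Mercator projection is conformal; its linear scale factor is the same in every direction and equals sec φ = 1/cos φ.
Along the parallel at 56.3°, map distances are exaggerated by k = sec 56.3° = 1.802.
True distance = 1800 / 1.802 = 1800 × cos 56.3° ≈ 999 km.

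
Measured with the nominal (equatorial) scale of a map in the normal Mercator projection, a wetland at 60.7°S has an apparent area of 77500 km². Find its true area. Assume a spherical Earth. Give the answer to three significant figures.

Mercator is conformal, so the point scale is isotropic: h = k = sec φ = 1/cos φ.
Areal scale = k² = sec²φ = 1/cos²(60.7°) = 1/0.4894² = 4.175.
True area = apparent / (areal scale) = 77500 / 4.175 ≈ 18600 km².

18600 km²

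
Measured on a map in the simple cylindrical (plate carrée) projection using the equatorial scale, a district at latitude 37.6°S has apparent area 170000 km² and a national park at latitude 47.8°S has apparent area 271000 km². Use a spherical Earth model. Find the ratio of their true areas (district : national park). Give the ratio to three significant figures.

On the plate carrée, areal scale = h·k = 1 × sec φ, so true area = apparent × cos φ.
True area of district: 170000 × cos(37.6°) = 170000 × 0.7923 = 134700 km².
True area of national park: 271000 × cos(47.8°) = 271000 × 0.6717 = 182000 km².
Ratio = 134700 / 182000 ≈ 0.740.

0.740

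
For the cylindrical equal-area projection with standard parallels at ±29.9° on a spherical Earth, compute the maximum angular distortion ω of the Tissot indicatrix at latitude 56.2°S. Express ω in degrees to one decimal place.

49.2°

For cylindrical equal-area with standard parallel φ₀, h = cos φ / cos φ₀ and k = cos φ₀ / cos φ, so h·k = 1.
At 56.2°: h = 0.6417, k = 1.558; principal scales a = 1.558, b = 0.6417.
sin(ω/2) = (a − b)/(a + b) = 0.9166/2.200 = 0.4166, so ω = 2 arcsin(0.4166) ≈ 49.2°.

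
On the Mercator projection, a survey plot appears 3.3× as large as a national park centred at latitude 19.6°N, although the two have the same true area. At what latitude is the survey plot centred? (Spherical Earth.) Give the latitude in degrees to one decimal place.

On Mercator, (apparent₁)/(apparent₂) = sec²φ₁ / sec²φ₂ when true areas are equal.
cos²φ₂ / cos²φ₁ = 3.3  ⇒  cos φ₁ = cos 19.6° / √3.3 = 0.9421/1.817 = 0.5186.
φ₁ = arccos(0.5186) ≈ 58.8°.

58.8°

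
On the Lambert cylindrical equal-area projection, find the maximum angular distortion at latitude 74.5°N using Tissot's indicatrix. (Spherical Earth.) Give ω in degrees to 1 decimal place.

120.2°

The Lambert cylindrical equal-area projection is the cylindrical equal-area projection with its standard parallel at the equator (φ₀ = 0). Cylindrical equal-area (φ₀ = 0°): h = cos φ / cos 0° along meridians, k = cos 0° / cos φ along parallels; h·k = 1.
At 74.5°: h = 0.2672, k = 3.742; principal scales a = 3.742, b = 0.2672.
sin(ω/2) = (a − b)/(a + b) = 3.475/4.009 = 0.8667, so ω = 2 arcsin(0.8667) ≈ 120.2°.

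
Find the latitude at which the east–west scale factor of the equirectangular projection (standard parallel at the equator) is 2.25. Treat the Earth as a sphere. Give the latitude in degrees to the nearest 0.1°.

Plate carrée: h = 1, k = sec φ along parallels.
sec φ = 2.25  ⇒  cos φ = 0.4444  ⇒  φ ≈ 63.6°.

63.6°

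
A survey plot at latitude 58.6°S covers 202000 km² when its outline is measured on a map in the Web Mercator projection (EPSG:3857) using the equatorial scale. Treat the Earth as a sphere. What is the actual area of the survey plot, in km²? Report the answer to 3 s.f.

The Mercator projection is conformal; its linear scale factor is the same in every direction and equals sec φ = 1/cos φ.
Areal scale = k² = sec²φ = 1/cos²(58.6°) = 1/0.5210² = 3.684.
True area = apparent / (areal scale) = 202000 / 3.684 ≈ 54800 km².

54800 km²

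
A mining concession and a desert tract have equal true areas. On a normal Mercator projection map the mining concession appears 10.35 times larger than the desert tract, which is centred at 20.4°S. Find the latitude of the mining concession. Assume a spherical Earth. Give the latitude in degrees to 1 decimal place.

Mercator areal scale is sec²φ, so apparent-area ratio = sec²φ₁ / sec²φ₂ = cos²φ₂ / cos²φ₁.
cos²φ₂ / cos²φ₁ = 10.35  ⇒  cos φ₁ = cos 20.4° / √10.35 = 0.9373/3.217 = 0.2913.
φ₁ = arccos(0.2913) ≈ 73.1°.

73.1°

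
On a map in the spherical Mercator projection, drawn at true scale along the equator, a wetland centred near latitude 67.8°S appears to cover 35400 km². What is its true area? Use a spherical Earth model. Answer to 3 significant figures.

5050 km²

The Mercator projection is conformal; its linear scale factor is the same in every direction and equals sec φ = 1/cos φ.
Areal scale = k² = sec²φ = 1/cos²(67.8°) = 1/0.3778² = 7.005.
True area = apparent / (areal scale) = 35400 / 7.005 ≈ 5050 km².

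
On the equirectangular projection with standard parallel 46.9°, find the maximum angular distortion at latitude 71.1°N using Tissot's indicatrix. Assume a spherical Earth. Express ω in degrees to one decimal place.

41.8°

The equidistant cylindrical projection with φ₀ = 46.9° has h = 1 (meridians true) and k = cos φ₀ / cos φ along parallels.
At 71.1°: h = 1.000, k = 2.109; principal scales a = 2.109, b = 1.000.
sin(ω/2) = (a − b)/(a + b) = 1.109/3.109 = 0.3568, so ω = 2 arcsin(0.3568) ≈ 41.8°.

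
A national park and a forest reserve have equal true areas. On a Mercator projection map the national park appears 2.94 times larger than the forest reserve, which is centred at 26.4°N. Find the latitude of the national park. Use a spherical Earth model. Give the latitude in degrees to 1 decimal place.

58.5°

On Mercator, (apparent₁)/(apparent₂) = sec²φ₁ / sec²φ₂ when true areas are equal.
cos²φ₂ / cos²φ₁ = 2.94  ⇒  cos φ₁ = cos 26.4° / √2.94 = 0.8957/1.715 = 0.5224.
φ₁ = arccos(0.5224) ≈ 58.5°.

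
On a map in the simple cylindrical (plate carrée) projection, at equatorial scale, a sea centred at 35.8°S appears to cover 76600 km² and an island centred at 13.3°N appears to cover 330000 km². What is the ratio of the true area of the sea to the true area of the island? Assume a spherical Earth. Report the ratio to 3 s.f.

On the plate carrée, areal scale = h·k = 1 × sec φ, so true area = apparent × cos φ.
True area of sea: 76600 × cos(35.8°) = 76600 × 0.8111 = 62130 km².
True area of island: 330000 × cos(13.3°) = 330000 × 0.9732 = 321100 km².
Ratio = 62130 / 321100 ≈ 0.193.

0.193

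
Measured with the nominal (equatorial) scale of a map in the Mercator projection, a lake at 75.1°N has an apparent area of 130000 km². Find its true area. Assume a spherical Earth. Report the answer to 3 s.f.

8600 km²

Mercator is conformal, so the point scale is isotropic: h = k = sec φ = 1/cos φ.
Areal scale = k² = sec²φ = 1/cos²(75.1°) = 1/0.2571² = 15.12.
True area = apparent / (areal scale) = 130000 / 15.12 ≈ 8600 km².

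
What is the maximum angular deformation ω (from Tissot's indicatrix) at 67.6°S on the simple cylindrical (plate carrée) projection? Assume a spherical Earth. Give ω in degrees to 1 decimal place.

53.3°

In the plate carrée (x = Rλ, y = Rφ), meridians are true-scale (h = 1) and parallels are stretched by k = sec φ.
At 67.6°: h = 1.000, k = 2.624; principal scales a = 2.624, b = 1.000.
sin(ω/2) = (a − b)/(a + b) = 1.624/3.624 = 0.4482, so ω = 2 arcsin(0.4482) ≈ 53.3°.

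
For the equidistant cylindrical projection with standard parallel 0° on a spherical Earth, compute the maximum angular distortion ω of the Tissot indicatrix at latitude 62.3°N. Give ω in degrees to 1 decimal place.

42.9°

Plate carrée maps x = Rλ, y = Rφ. The meridian scale is h = 1 and the parallel scale is k = 1/cos φ = sec φ.
At 62.3°: h = 1.000, k = 2.151; principal scales a = 2.151, b = 1.000.
sin(ω/2) = (a − b)/(a + b) = 1.151/3.151 = 0.3653, so ω = 2 arcsin(0.3653) ≈ 42.9°.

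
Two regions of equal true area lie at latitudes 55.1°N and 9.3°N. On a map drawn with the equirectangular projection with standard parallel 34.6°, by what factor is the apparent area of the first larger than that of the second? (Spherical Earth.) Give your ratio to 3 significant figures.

1.72

In the equirectangular projection with standard parallel φ₀ = 34.6° (x = Rλ cos φ₀, y = Rφ), meridians are true-scale (h = 1) and the parallel scale is k = cos φ₀ / cos φ.
Areal scale at 55.1°: h·k = 1.000 × 1.439 = 1.439.
Areal scale at 9.3°: h·k = 1.000 × 0.8341 = 0.8341.
Ratio = 1.439/0.8341 ≈ 1.72.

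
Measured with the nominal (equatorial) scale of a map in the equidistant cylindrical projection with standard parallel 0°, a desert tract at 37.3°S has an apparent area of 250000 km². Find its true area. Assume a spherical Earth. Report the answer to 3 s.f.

199000 km²

For the equirectangular projection with φ₀ = 0 (plate carrée), h = 1 along meridians and k = sec φ along parallels.
Areal scale = h·k = 1 × sec φ; at 37.3°, h = 1.000, k = 1.257, so h·k = 1.257.
True area = apparent / (areal scale) = 250000 / 1.257 ≈ 199000 km².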